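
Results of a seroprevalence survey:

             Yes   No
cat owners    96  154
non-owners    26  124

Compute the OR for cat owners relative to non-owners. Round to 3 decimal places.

OR = 2.973

odds, cat owners = 96/154 = 0.6234
odds, non-owners = 26/124 = 0.2097
OR = 0.6234 / 0.2097 = 2.973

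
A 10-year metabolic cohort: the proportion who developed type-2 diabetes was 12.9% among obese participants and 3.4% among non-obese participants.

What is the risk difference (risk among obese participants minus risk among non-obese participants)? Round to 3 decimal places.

risk difference = 0.12900 − 0.03400 = 0.095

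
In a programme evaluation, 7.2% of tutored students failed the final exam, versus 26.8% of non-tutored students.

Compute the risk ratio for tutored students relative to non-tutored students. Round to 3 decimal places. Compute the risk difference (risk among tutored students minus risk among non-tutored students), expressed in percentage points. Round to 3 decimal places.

RR = 0.269; RD = -19.600

RR = 0.0720 / 0.2680 = 0.269
risk difference = 0.0720 − 0.2680 = -0.1960 → -19.600 percentage points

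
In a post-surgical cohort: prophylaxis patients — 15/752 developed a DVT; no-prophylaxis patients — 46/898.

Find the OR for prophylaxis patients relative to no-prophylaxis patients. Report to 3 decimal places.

odds, prophylaxis patients = 15/737 = 0.02035
odds, no-prophylaxis patients = 46/852 = 0.05399
OR = 0.02035 / 0.05399 = 0.377

0.377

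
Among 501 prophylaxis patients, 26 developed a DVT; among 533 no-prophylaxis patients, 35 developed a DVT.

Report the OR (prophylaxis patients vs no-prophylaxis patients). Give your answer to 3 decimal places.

OR = (26 × 498) / (475 × 35) = 12948/16625 ≈ 0.779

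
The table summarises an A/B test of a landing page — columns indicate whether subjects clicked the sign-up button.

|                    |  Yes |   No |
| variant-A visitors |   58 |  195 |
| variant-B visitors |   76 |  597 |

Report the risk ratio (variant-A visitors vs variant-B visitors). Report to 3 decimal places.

risk, variant-A visitors = 58/253 = 0.2292
risk, variant-B visitors = 76/673 = 0.1129
RR = 0.2292 / 0.1129 = 2.030

2.030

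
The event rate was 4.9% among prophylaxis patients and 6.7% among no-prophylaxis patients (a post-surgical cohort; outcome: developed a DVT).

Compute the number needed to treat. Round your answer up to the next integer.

56

absolute risk difference = 0.018000
1 / 0.018000 = 55.556 → round up → 56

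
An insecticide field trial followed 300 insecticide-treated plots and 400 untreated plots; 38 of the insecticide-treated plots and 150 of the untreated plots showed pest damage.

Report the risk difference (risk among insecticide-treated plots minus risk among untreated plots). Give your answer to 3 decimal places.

risk, insecticide-treated plots = 38/300 = 0.1267
risk, untreated plots = 150/400 = 0.3750
risk difference = 0.1267 − 0.3750 = -0.248

RD: -0.248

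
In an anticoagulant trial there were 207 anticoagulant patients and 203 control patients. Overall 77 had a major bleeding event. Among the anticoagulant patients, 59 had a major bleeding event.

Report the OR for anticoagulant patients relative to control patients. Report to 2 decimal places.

OR ≈ 4.10

anticoagulant patients without the outcome: 207 − 59 = 148
control patients with the outcome: 77 − 59 = 18
control patients without the outcome: 203 − 18 = 185
odds, anticoagulant patients = 59/148 = 0.3986
odds, control patients = 18/185 = 0.0973
OR = 0.3986 / 0.0973 = 4.10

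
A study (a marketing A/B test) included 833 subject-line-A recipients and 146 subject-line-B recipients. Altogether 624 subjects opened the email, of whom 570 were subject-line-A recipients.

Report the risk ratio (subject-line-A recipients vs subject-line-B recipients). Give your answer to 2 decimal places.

subject-line-A recipients without the outcome: 833 − 570 = 263
subject-line-B recipients with the outcome: 624 − 570 = 54
subject-line-B recipients without the outcome: 146 − 54 = 92
risk, subject-line-A recipients = 570/833 = 0.6843
risk, subject-line-B recipients = 54/146 = 0.3699
RR = 0.6843 / 0.3699 = 1.85

RR: 1.85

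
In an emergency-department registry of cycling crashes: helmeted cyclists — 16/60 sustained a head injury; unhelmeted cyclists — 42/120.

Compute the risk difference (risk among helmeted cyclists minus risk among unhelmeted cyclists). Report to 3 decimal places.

risk, helmeted cyclists = 16/60 = 0.2667
risk, unhelmeted cyclists = 42/120 = 0.3500
risk difference = 0.2667 − 0.3500 = -0.083

RD = -0.083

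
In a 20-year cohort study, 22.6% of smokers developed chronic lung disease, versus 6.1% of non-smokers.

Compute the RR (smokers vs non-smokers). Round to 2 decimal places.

RR = 0.2260 / 0.0610 = 3.70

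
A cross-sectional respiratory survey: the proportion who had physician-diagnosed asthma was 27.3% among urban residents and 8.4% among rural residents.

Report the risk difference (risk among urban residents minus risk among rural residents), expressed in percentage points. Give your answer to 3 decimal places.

risk difference = 0.2730 − 0.0840 = 0.1890 → 18.900 percentage points

RD: 18.900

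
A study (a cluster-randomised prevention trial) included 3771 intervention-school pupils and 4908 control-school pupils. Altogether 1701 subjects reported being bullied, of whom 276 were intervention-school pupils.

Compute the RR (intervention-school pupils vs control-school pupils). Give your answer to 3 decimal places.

intervention-school pupils without the outcome: 3771 − 276 = 3495
control-school pupils with the outcome: 1701 − 276 = 1425
control-school pupils without the outcome: 4908 − 1425 = 3483
risk, intervention-school pupils = 276/3771 = 0.0732
risk, control-school pupils = 1425/4908 = 0.2903
RR = 0.0732 / 0.2903 = 0.252

0.252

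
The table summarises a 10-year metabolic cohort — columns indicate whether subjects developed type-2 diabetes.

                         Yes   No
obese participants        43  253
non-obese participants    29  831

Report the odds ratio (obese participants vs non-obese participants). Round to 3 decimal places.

odds, obese participants = 43/253 = 0.16996
odds, non-obese participants = 29/831 = 0.03490
OR = 0.16996 / 0.03490 = 4.870

OR = 4.870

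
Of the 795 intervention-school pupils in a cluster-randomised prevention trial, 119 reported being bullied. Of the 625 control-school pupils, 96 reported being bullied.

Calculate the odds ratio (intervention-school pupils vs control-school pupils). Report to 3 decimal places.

odds, intervention-school pupils = 119/676 = 0.1760
odds, control-school pupils = 96/529 = 0.1815
OR = 0.1760 / 0.1815 = 0.970

OR = 0.970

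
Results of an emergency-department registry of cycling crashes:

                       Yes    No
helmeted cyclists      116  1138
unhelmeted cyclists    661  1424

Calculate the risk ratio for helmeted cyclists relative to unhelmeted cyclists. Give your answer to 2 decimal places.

RR: 0.29

risk, helmeted cyclists = 116/1254 = 0.0925
risk, unhelmeted cyclists = 661/2085 = 0.3170
RR = 0.0925 / 0.3170 = 0.29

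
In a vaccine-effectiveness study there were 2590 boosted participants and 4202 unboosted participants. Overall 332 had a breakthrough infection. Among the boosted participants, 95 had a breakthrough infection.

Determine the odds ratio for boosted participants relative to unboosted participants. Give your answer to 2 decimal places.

0.64

boosted participants without the outcome: 2590 − 95 = 2495
unboosted participants with the outcome: 332 − 95 = 237
unboosted participants without the outcome: 4202 − 237 = 3965
OR = (95 × 3965) / (2495 × 237) = 376675/591315 ≈ 0.64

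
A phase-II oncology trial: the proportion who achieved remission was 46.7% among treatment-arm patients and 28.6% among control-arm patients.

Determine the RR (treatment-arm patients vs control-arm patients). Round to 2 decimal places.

RR = 0.4670 / 0.2860 = 1.63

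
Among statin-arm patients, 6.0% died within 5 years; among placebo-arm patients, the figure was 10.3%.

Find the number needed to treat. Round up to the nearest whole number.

24

absolute risk difference = 0.043000
1 / 0.043000 = 23.256 → round up → 24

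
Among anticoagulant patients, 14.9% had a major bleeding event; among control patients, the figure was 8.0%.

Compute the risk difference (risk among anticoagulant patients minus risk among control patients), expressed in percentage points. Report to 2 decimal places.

RD ≈ 6.90

risk difference = 0.1490 − 0.0800 = 0.0690 → 6.90 percentage points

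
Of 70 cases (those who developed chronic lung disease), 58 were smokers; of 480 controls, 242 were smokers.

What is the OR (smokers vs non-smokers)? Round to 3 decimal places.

4.753

odds, smokers = 58/242 = 0.23967
odds, non-smokers = 12/238 = 0.05042
OR = 0.23967 / 0.05042 = 4.753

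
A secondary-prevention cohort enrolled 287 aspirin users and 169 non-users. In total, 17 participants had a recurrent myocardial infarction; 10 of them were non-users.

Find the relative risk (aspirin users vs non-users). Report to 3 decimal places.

aspirin users with the outcome: 17 − 10 = 7
aspirin users without the outcome: 287 − 7 = 280
non-users without the outcome: 169 − 10 = 159
risk, aspirin users = 7/287 = 0.02439
risk, non-users = 10/169 = 0.05917
RR = 0.02439 / 0.05917 = 0.412

0.412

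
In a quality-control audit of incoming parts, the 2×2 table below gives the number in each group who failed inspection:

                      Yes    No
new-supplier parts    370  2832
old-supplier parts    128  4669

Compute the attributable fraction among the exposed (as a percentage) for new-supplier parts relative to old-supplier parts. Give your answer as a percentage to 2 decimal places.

76.91%

risk, new-supplier parts = 370/3202 = 0.11555
risk, old-supplier parts = 128/4797 = 0.02668
AR% = (0.11555 − 0.02668) / 0.11555 = 0.7691 → 76.91%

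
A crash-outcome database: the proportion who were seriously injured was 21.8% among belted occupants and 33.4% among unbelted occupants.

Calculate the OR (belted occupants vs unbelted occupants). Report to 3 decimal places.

OR: 0.556

odds, belted occupants = 0.2180/0.7820 = 0.2788
odds, unbelted occupants = 0.3340/0.6660 = 0.5015
OR = 0.2788 / 0.5015 = 0.556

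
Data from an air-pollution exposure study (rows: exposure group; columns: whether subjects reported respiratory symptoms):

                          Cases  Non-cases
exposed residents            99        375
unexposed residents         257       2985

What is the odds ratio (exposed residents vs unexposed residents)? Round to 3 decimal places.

OR = (99 × 2985) / (375 × 257) = 295515/96375 ≈ 3.066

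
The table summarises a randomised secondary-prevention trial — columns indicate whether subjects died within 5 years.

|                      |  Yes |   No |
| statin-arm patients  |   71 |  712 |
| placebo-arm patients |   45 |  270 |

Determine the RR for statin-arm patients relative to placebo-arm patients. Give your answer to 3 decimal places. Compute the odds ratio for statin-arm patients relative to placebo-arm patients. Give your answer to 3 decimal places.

risk, statin-arm patients = 71/783 = 0.0907
risk, placebo-arm patients = 45/315 = 0.1429
RR = 0.0907 / 0.1429 = 0.635
odds, statin-arm patients = 71/712 = 0.0997
odds, placebo-arm patients = 45/270 = 0.1667
OR = 0.0997 / 0.1667 = 0.598

RR = 0.635; OR = 0.598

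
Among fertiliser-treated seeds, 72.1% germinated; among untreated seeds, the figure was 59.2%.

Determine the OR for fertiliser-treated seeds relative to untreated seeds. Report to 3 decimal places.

odds, fertiliser-treated seeds = 0.7210/0.2790 = 2.5842
odds, untreated seeds = 0.5920/0.4080 = 1.4510
OR = 2.5842 / 1.4510 = 1.781

OR: 1.781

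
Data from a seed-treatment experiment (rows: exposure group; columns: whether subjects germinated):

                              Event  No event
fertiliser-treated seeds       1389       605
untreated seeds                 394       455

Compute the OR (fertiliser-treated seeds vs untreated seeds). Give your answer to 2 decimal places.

odds, fertiliser-treated seeds = 1389/605 = 2.2959
odds, untreated seeds = 394/455 = 0.8659
OR = 2.2959 / 0.8659 = 2.65

2.65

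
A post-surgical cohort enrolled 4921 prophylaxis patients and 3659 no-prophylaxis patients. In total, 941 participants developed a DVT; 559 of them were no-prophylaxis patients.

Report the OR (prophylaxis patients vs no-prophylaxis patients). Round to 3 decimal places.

OR: 0.467

prophylaxis patients with the outcome: 941 − 559 = 382
prophylaxis patients without the outcome: 4921 − 382 = 4539
no-prophylaxis patients without the outcome: 3659 − 559 = 3100
OR = (382 × 3100) / (4539 × 559) = 1184200/2537301 ≈ 0.467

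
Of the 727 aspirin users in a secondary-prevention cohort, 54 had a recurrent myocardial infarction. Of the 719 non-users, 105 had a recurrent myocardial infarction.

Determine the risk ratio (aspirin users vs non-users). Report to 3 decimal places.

risk, aspirin users = 54/727 = 0.0743
risk, non-users = 105/719 = 0.1460
RR = 0.0743 / 0.1460 = 0.509

0.509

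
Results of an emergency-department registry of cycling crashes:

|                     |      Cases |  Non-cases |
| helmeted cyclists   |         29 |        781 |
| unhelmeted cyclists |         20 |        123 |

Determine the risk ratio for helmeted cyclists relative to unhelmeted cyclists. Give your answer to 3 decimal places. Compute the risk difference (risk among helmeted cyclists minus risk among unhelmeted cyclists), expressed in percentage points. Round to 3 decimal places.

risk, helmeted cyclists = 29/810 = 0.03580
risk, unhelmeted cyclists = 20/143 = 0.13986
RR = 0.03580 / 0.13986 = 0.256
risk difference = 0.03580 − 0.13986 = -0.10406 → -10.406 percentage points

RR = 0.256; RD = -10.406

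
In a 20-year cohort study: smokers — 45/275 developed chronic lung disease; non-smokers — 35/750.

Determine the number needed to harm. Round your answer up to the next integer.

risk, smokers = 45/275 = 0.163636
risk, non-smokers = 35/750 = 0.046667
absolute risk difference = 0.116970
1 / 0.116970 = 8.549 → round up → 9

NNH ≈ 9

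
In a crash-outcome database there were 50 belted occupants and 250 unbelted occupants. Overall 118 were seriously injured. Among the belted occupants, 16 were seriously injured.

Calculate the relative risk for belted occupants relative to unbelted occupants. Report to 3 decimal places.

RR: 0.784

belted occupants without the outcome: 50 − 16 = 34
unbelted occupants with the outcome: 118 − 16 = 102
unbelted occupants without the outcome: 250 − 102 = 148
risk, belted occupants = 16/50 = 0.3200
risk, unbelted occupants = 102/250 = 0.4080
RR = 0.3200 / 0.4080 = 0.784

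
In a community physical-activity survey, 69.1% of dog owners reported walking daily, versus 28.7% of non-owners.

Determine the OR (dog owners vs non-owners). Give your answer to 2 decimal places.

odds, dog owners = 0.6910/0.3090 = 2.2362
odds, non-owners = 0.2870/0.7130 = 0.4025
OR = 2.2362 / 0.4025 = 5.56

OR ≈ 5.56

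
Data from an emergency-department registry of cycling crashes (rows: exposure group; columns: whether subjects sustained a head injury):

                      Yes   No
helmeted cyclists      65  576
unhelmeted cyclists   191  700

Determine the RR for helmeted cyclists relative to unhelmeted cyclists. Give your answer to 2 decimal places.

risk, helmeted cyclists = 65/641 = 0.1014
risk, unhelmeted cyclists = 191/891 = 0.2144
RR = 0.1014 / 0.2144 = 0.47

0.47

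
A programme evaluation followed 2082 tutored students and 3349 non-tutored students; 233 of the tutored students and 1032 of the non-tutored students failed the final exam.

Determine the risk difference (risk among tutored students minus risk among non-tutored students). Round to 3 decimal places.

RD = -0.196

risk, tutored students = 233/2082 = 0.1119
risk, non-tutored students = 1032/3349 = 0.3082
risk difference = 0.1119 − 0.3082 = -0.196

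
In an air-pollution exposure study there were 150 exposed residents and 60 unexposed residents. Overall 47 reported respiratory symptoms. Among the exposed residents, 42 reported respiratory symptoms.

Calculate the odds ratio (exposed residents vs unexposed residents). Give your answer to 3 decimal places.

OR: 4.278

exposed residents without the outcome: 150 − 42 = 108
unexposed residents with the outcome: 47 − 42 = 5
unexposed residents without the outcome: 60 − 5 = 55
OR = (42 × 55) / (108 × 5) = 2310/540 ≈ 4.278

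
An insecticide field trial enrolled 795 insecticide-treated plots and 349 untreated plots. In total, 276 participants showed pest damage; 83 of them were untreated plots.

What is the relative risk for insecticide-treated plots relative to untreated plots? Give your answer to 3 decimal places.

insecticide-treated plots with the outcome: 276 − 83 = 193
insecticide-treated plots without the outcome: 795 − 193 = 602
untreated plots without the outcome: 349 − 83 = 266
risk, insecticide-treated plots = 193/795 = 0.2428
risk, untreated plots = 83/349 = 0.2378
RR = 0.2428 / 0.2378 = 1.021

RR = 1.021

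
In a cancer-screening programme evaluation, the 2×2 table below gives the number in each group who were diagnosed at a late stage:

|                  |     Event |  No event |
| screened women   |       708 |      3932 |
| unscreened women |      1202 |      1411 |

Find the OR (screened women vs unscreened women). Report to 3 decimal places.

OR = (708 × 1411) / (3932 × 1202) = 998988/4726264 ≈ 0.211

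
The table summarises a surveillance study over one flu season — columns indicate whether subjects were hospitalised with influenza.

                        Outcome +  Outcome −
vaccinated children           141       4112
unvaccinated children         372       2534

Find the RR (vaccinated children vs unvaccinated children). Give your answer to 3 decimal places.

risk, vaccinated children = 141/4253 = 0.03315
risk, unvaccinated children = 372/2906 = 0.12801
RR = 0.03315 / 0.12801 = 0.259

RR: 0.259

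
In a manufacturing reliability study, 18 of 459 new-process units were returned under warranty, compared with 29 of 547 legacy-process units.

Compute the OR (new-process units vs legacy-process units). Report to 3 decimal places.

OR = (18 × 518) / (441 × 29) = 9324/12789 ≈ 0.729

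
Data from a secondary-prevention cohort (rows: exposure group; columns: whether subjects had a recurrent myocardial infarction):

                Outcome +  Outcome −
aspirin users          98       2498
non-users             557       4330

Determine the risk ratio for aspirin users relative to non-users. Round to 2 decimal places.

risk, aspirin users = 98/2596 = 0.03775
risk, non-users = 557/4887 = 0.11398
RR = 0.03775 / 0.11398 = 0.33

RR: 0.33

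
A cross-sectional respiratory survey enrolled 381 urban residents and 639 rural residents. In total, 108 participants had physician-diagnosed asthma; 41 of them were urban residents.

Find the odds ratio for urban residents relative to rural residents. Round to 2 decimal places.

1.03

urban residents without the outcome: 381 − 41 = 340
rural residents with the outcome: 108 − 41 = 67
rural residents without the outcome: 639 − 67 = 572
odds, urban residents = 41/340 = 0.1206
odds, rural residents = 67/572 = 0.1171
OR = 0.1206 / 0.1171 = 1.03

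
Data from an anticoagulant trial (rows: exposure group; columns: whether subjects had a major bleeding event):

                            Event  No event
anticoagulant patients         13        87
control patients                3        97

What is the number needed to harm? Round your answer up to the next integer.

risk, anticoagulant patients = 13/100 = 0.130000
risk, control patients = 3/100 = 0.030000
absolute risk difference = 0.100000
1 / 0.100000 = 10.000 → round up → 10

10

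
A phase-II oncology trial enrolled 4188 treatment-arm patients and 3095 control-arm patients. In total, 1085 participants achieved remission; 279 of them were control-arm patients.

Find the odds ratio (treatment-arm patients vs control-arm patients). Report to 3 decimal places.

2.405

treatment-arm patients with the outcome: 1085 − 279 = 806
treatment-arm patients without the outcome: 4188 − 806 = 3382
control-arm patients without the outcome: 3095 − 279 = 2816
OR = (806 × 2816) / (3382 × 279) = 2269696/943578 ≈ 2.405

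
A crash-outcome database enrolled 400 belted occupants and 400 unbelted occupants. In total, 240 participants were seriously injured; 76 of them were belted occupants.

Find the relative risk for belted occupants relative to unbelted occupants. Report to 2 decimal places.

belted occupants without the outcome: 400 − 76 = 324
unbelted occupants with the outcome: 240 − 76 = 164
unbelted occupants without the outcome: 400 − 164 = 236
risk, belted occupants = 76/400 = 0.1900
risk, unbelted occupants = 164/400 = 0.4100
RR = 0.1900 / 0.4100 = 0.46

RR ≈ 0.46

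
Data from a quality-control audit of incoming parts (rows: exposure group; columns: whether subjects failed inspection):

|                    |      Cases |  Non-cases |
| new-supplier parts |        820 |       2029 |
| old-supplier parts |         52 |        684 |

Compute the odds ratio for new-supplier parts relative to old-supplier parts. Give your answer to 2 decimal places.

5.32

odds, new-supplier parts = 820/2029 = 0.4041
odds, old-supplier parts = 52/684 = 0.0760
OR = 0.4041 / 0.0760 = 5.32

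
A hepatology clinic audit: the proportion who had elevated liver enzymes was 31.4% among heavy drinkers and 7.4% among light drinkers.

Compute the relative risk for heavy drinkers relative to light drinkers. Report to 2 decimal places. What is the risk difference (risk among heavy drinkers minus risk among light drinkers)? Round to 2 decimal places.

RR = 0.3140 / 0.0740 = 4.24
risk difference = 0.3140 − 0.0740 = 0.24

RR = 4.24; RD = 0.24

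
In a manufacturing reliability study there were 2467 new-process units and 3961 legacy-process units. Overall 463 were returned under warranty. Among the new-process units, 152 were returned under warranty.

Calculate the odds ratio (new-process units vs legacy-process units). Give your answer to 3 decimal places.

new-process units without the outcome: 2467 − 152 = 2315
legacy-process units with the outcome: 463 − 152 = 311
legacy-process units without the outcome: 3961 − 311 = 3650
OR = (152 × 3650) / (2315 × 311) = 554800/719965 ≈ 0.771

OR ≈ 0.771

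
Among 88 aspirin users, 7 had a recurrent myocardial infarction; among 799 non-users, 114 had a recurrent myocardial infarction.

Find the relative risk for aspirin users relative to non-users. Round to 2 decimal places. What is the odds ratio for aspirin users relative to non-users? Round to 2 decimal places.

RR = 0.56; OR = 0.52

risk, aspirin users = 7/88 = 0.0795
risk, non-users = 114/799 = 0.1427
RR = 0.0795 / 0.1427 = 0.56
OR = (7 × 685) / (81 × 114) = 4795/9234 ≈ 0.52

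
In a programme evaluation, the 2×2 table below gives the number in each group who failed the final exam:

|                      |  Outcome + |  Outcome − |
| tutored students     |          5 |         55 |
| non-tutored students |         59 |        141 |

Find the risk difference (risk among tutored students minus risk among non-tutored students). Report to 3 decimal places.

risk, tutored students = 5/60 = 0.0833
risk, non-tutored students = 59/200 = 0.2950
risk difference = 0.0833 − 0.2950 = -0.212

RD: -0.212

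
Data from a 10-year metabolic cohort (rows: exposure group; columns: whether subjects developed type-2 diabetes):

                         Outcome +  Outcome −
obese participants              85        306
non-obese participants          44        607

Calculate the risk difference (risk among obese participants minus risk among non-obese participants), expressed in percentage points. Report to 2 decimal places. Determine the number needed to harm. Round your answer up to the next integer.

risk, obese participants = 85/391 = 0.2174
risk, non-obese participants = 44/651 = 0.0676
risk difference = 0.2174 − 0.0676 = 0.1498 → 14.98 percentage points
absolute risk difference = 0.149803
1 / 0.149803 = 6.675 → round up → 7

RD = 14.98; NNH = 7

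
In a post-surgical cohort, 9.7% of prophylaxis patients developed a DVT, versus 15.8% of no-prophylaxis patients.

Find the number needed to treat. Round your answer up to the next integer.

absolute risk difference = 0.061000
1 / 0.061000 = 16.393 → round up → 17

NNT: 17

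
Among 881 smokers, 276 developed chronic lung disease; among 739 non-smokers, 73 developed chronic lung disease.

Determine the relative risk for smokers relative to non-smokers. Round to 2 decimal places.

risk, smokers = 276/881 = 0.3133
risk, non-smokers = 73/739 = 0.0988
RR = 0.3133 / 0.0988 = 3.17

3.17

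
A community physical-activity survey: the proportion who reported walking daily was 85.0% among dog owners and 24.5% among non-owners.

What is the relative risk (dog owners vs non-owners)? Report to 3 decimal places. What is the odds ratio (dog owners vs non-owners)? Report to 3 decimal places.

RR = 0.8500 / 0.2450 = 3.469
odds, dog owners = 0.8500/0.1500 = 5.6667
odds, non-owners = 0.2450/0.7550 = 0.3245
OR = 5.6667 / 0.3245 = 17.463

RR = 3.469; OR = 17.463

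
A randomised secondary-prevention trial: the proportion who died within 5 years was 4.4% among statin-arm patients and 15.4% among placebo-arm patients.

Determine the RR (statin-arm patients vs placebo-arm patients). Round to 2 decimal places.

RR = 0.04400 / 0.15400 = 0.29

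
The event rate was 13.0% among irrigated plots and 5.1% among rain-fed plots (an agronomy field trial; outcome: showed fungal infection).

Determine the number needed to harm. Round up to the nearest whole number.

absolute risk difference = 0.079000
1 / 0.079000 = 12.658 → round up → 13

NNH: 13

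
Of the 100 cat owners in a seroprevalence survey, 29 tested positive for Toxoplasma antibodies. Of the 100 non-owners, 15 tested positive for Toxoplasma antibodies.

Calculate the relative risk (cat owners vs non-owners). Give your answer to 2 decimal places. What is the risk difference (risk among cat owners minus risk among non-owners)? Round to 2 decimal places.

RR = 1.93; RD = 0.14

risk, cat owners = 29/100 = 0.2900
risk, non-owners = 15/100 = 0.1500
RR = 0.2900 / 0.1500 = 1.93
risk difference = 0.2900 − 0.1500 = 0.14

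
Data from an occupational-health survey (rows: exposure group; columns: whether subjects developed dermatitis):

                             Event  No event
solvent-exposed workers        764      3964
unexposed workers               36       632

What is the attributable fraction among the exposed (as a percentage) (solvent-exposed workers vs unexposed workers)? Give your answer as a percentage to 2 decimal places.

risk, solvent-exposed workers = 764/4728 = 0.1616
risk, unexposed workers = 36/668 = 0.0539
AR% = (0.1616 − 0.0539) / 0.1616 = 0.6665 → 66.65%

66.65%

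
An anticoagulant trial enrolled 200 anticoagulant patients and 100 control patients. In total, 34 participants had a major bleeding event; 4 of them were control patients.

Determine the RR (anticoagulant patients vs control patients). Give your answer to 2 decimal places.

3.75

anticoagulant patients with the outcome: 34 − 4 = 30
anticoagulant patients without the outcome: 200 − 30 = 170
control patients without the outcome: 100 − 4 = 96
risk, anticoagulant patients = 30/200 = 0.15000
risk, control patients = 4/100 = 0.04000
RR = 0.15000 / 0.04000 = 3.75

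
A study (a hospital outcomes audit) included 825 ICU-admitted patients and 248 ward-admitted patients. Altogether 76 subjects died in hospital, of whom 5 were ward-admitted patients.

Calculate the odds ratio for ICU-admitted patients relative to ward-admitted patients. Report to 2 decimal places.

ICU-admitted patients with the outcome: 76 − 5 = 71
ICU-admitted patients without the outcome: 825 − 71 = 754
ward-admitted patients without the outcome: 248 − 5 = 243
OR = (71 × 243) / (754 × 5) = 17253/3770 ≈ 4.58

4.58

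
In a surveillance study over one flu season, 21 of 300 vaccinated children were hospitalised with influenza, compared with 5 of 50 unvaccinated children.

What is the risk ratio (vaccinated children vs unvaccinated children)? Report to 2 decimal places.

0.70

risk, vaccinated children = 21/300 = 0.0700
risk, unvaccinated children = 5/50 = 0.1000
RR = 0.0700 / 0.1000 = 0.70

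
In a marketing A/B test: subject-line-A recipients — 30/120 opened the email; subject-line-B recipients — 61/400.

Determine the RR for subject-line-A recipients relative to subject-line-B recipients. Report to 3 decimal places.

1.639

risk, subject-line-A recipients = 30/120 = 0.2500
risk, subject-line-B recipients = 61/400 = 0.1525
RR = 0.2500 / 0.1525 = 1.639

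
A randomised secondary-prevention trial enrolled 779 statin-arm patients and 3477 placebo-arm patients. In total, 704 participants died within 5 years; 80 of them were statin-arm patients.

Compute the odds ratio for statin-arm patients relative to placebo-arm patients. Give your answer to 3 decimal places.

0.523

statin-arm patients without the outcome: 779 − 80 = 699
placebo-arm patients with the outcome: 704 − 80 = 624
placebo-arm patients without the outcome: 3477 − 624 = 2853
OR = (80 × 2853) / (699 × 624) = 228240/436176 ≈ 0.523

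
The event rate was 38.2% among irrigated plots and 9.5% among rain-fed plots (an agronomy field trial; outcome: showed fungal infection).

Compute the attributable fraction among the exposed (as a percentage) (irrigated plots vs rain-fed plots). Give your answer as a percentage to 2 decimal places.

AR% = (0.3820 − 0.0950) / 0.3820 = 0.7513 → 75.13%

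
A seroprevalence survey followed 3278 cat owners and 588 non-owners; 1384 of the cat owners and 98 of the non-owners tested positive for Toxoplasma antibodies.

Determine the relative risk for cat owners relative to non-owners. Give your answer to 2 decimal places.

RR ≈ 2.53

risk, cat owners = 1384/3278 = 0.4222
risk, non-owners = 98/588 = 0.1667
RR = 0.4222 / 0.1667 = 2.53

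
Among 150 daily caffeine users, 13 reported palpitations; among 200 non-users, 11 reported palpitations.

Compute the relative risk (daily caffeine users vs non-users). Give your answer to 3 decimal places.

1.576

risk, daily caffeine users = 13/150 = 0.0867
risk, non-users = 11/200 = 0.0550
RR = 0.0867 / 0.0550 = 1.576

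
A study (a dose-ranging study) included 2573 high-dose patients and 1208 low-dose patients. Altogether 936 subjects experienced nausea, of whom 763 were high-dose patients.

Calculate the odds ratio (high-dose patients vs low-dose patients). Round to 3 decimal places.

high-dose patients without the outcome: 2573 − 763 = 1810
low-dose patients with the outcome: 936 − 763 = 173
low-dose patients without the outcome: 1208 − 173 = 1035
OR = (763 × 1035) / (1810 × 173) = 789705/313130 ≈ 2.522

OR ≈ 2.522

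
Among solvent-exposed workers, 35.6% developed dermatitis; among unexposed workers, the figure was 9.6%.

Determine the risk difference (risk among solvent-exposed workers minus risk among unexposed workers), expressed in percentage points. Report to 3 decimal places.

RD = 26.000

risk difference = 0.3560 − 0.0960 = 0.2600 → 26.000 percentage points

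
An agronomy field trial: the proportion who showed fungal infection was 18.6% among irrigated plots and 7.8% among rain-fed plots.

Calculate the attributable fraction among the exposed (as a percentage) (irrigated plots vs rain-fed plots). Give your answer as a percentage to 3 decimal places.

AR% = (0.1860 − 0.0780) / 0.1860 = 0.5806 → 58.065%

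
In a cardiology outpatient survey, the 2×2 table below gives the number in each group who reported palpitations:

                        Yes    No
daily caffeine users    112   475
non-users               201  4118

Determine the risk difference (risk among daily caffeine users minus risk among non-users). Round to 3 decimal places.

RD: 0.144

risk, daily caffeine users = 112/587 = 0.19080
risk, non-users = 201/4319 = 0.04654
risk difference = 0.19080 − 0.04654 = 0.144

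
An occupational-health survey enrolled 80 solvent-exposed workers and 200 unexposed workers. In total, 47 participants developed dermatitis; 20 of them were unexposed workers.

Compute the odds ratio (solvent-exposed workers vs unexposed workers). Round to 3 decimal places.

OR ≈ 4.585

solvent-exposed workers with the outcome: 47 − 20 = 27
solvent-exposed workers without the outcome: 80 − 27 = 53
unexposed workers without the outcome: 200 − 20 = 180
odds, solvent-exposed workers = 27/53 = 0.5094
odds, unexposed workers = 20/180 = 0.1111
OR = 0.5094 / 0.1111 = 4.585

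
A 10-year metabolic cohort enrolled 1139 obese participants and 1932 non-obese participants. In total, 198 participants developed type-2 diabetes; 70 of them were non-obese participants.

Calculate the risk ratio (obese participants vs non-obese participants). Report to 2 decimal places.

3.10

obese participants with the outcome: 198 − 70 = 128
obese participants without the outcome: 1139 − 128 = 1011
non-obese participants without the outcome: 1932 − 70 = 1862
risk, obese participants = 128/1139 = 0.11238
risk, non-obese participants = 70/1932 = 0.03623
RR = 0.11238 / 0.03623 = 3.10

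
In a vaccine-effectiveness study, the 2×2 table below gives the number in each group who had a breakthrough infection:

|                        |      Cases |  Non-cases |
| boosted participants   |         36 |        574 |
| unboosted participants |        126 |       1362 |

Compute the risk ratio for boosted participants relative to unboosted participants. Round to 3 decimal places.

risk, boosted participants = 36/610 = 0.0590
risk, unboosted participants = 126/1488 = 0.0847
RR = 0.0590 / 0.0847 = 0.697

0.697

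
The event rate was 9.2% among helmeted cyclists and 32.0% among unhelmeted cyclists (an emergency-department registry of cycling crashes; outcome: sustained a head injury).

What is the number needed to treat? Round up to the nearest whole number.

absolute risk difference = 0.228000
1 / 0.228000 = 4.386 → round up → 5

NNT: 5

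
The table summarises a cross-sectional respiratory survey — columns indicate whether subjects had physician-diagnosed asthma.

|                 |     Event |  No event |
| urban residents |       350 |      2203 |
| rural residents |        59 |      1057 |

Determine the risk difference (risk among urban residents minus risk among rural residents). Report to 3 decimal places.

risk, urban residents = 350/2553 = 0.1371
risk, rural residents = 59/1116 = 0.0529
risk difference = 0.1371 − 0.0529 = 0.084

RD ≈ 0.084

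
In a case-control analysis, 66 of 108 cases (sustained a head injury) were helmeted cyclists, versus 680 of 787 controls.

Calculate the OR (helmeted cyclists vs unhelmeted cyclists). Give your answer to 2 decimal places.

OR = (66 × 107) / (680 × 42) = 7062/28560 ≈ 0.25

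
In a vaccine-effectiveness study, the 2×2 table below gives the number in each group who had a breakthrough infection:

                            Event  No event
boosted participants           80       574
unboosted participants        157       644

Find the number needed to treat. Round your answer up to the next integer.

risk, boosted participants = 80/654 = 0.122324
risk, unboosted participants = 157/801 = 0.196005
absolute risk difference = 0.073681
1 / 0.073681 = 13.572 → round up → 14

NNT ≈ 14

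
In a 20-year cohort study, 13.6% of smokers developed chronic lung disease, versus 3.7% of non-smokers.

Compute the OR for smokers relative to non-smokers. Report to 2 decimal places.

odds, smokers = 0.13600/0.86400 = 0.15741
odds, non-smokers = 0.03700/0.96300 = 0.03842
OR = 0.15741 / 0.03842 = 4.10

4.10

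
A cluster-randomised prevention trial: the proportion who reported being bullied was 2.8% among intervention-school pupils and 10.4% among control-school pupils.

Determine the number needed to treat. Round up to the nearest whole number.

14

absolute risk difference = 0.076000
1 / 0.076000 = 13.158 → round up → 14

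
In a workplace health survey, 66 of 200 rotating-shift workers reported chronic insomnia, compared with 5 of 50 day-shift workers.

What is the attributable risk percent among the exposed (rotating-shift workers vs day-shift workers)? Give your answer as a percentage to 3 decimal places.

AR% ≈ 69.697%

risk, rotating-shift workers = 66/200 = 0.3300
risk, day-shift workers = 5/50 = 0.1000
AR% = (0.3300 − 0.1000) / 0.3300 = 0.6970 → 69.697%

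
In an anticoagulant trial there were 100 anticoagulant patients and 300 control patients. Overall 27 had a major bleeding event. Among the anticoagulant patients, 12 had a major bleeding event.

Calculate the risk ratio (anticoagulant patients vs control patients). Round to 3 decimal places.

2.400

anticoagulant patients without the outcome: 100 − 12 = 88
control patients with the outcome: 27 − 12 = 15
control patients without the outcome: 300 − 15 = 285
risk, anticoagulant patients = 12/100 = 0.1200
risk, control patients = 15/300 = 0.0500
RR = 0.1200 / 0.0500 = 2.400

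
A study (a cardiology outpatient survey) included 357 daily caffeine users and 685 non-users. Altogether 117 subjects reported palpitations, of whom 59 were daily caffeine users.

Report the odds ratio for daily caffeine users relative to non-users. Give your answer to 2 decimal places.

daily caffeine users without the outcome: 357 − 59 = 298
non-users with the outcome: 117 − 59 = 58
non-users without the outcome: 685 − 58 = 627
OR = (59 × 627) / (298 × 58) = 36993/17284 ≈ 2.14

2.14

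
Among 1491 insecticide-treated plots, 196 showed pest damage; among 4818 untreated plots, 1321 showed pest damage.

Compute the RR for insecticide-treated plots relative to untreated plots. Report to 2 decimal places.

risk, insecticide-treated plots = 196/1491 = 0.1315
risk, untreated plots = 1321/4818 = 0.2742
RR = 0.1315 / 0.2742 = 0.48

RR = 0.48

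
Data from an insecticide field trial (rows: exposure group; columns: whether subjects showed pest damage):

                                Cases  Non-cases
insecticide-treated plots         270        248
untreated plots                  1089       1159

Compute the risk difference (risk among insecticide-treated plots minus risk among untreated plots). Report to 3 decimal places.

0.037

risk, insecticide-treated plots = 270/518 = 0.5212
risk, untreated plots = 1089/2248 = 0.4844
risk difference = 0.5212 − 0.4844 = 0.037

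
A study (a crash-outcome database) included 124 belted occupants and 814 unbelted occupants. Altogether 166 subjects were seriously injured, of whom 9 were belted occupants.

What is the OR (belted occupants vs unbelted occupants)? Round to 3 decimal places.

OR ≈ 0.327

belted occupants without the outcome: 124 − 9 = 115
unbelted occupants with the outcome: 166 − 9 = 157
unbelted occupants without the outcome: 814 − 157 = 657
OR = (9 × 657) / (115 × 157) = 5913/18055 ≈ 0.327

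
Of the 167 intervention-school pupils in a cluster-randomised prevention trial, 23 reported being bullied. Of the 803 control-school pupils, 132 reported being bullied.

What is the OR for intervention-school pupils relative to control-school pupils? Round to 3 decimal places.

OR = (23 × 671) / (144 × 132) = 15433/19008 ≈ 0.812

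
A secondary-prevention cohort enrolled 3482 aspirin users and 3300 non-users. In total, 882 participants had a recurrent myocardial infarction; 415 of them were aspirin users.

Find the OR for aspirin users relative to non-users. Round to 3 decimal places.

aspirin users without the outcome: 3482 − 415 = 3067
non-users with the outcome: 882 − 415 = 467
non-users without the outcome: 3300 − 467 = 2833
odds, aspirin users = 415/3067 = 0.1353
odds, non-users = 467/2833 = 0.1648
OR = 0.1353 / 0.1648 = 0.821

OR: 0.821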